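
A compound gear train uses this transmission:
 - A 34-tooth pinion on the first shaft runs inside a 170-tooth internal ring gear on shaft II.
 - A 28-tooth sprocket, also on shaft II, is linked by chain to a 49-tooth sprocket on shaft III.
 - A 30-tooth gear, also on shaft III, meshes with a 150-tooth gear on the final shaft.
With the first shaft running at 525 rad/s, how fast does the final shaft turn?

Internal gear: ratio = 170/34 = 5, so shaft II turns at 525 / 5 = 105 rad/s.
Chain: ratio = 49/28 = 1.75, so shaft III turns at 105 / 1.75 = 60 rad/s.
Gear mesh: ratio = 150/30 = 5, so the final shaft turns at 60 / 5 = 12 rad/s.

12 rad/s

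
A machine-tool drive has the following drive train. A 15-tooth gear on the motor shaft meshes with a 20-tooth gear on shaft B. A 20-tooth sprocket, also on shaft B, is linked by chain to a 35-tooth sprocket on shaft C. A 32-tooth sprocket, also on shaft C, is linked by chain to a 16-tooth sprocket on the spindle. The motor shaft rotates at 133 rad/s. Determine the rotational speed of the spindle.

the motor shaft → shaft B (gear mesh, 20/15): 133 ÷ 1.3333 = 99.75 rad/s
shaft B → shaft C (chain, 35/20): 99.75 ÷ 1.75 = 57 rad/s
shaft C → the spindle (chain, 16/32): 57 ÷ 0.5 = 114 rad/s

114 rad/s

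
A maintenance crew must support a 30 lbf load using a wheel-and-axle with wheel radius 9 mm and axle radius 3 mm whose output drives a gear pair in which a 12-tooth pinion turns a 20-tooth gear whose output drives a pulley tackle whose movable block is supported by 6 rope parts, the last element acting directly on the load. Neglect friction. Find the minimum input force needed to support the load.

1 lbf

Wheel-and-axle MA = R/r = 9/3 = 3.
Gear pair MA = 20/12 = 1.6667.
Block-and-tackle MA = number of supporting rope parts = 6.
Combined ideal MA = 3 × 1.6667 × 6 = 30.
Effort = load / MA = 30 / 30 = 1 lbf.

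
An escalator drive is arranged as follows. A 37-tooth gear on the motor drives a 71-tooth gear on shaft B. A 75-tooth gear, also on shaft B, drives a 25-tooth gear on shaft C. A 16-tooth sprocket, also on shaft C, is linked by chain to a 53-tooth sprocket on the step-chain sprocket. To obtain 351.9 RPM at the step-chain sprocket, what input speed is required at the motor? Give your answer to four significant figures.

745.6 RPM

Overall ratio R = 1.9189 × 0.33333 × 3.3125 = 2.1188.
Required input speed = output speed × R = 351.9 × 2.1188 = 745.61 RPM.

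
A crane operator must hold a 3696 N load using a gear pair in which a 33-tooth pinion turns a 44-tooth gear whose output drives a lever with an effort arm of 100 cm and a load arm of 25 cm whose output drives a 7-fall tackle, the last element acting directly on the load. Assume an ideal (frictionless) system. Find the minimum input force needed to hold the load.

Gear pair MA = 44/33 = 1.3333.
Lever MA = effort arm / load arm = 100/25 = 4.
Block-and-tackle MA = number of supporting rope parts = 7.
Combined ideal MA = 1.3333 × 4 × 7 = 37.333.
Effort = load / MA = 3696 / 37.333 = 99 N.

99 N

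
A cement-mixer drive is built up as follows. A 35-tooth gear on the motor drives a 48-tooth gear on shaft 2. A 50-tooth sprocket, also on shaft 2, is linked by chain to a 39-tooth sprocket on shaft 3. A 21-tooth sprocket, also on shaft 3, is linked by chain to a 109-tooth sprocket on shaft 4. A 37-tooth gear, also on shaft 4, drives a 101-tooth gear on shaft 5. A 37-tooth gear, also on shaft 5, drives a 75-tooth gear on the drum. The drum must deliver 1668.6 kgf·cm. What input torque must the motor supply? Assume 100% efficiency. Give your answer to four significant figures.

54.31 kgf·cm

Overall ratio R = 1.3714 × 0.78 × 5.1905 × 2.7297 × 2.027 = 30.722.
Input torque = output torque / R = 1668.6 / 30.722 = 54.312 kgf·cm.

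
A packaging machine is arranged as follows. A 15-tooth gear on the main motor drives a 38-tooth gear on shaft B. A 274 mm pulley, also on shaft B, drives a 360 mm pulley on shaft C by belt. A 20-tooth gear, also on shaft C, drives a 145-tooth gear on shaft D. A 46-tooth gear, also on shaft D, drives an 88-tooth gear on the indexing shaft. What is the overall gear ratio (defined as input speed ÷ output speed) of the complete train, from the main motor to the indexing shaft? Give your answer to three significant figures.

46.2

Each stage contributes driven/driver: gear mesh 38/15 = 2.5333, belt 360/274 = 1.3139, gear mesh 145/20 = 7.25, gear mesh 88/46 = 1.913.
Overall: 2.5333 × 1.3139 × 7.25 × 1.913 = 46.164.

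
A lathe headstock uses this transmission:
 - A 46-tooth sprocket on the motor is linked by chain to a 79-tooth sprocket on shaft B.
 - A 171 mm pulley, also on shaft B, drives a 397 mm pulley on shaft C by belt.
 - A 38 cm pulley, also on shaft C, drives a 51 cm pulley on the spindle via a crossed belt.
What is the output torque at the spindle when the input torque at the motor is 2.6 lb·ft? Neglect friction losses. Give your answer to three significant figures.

13.9 lb·ft

Chain: ratio = 79/46 = 1.7174; torque at shaft B = 2.6 × 1.7174 = 4.4652 lb·ft.
Belt: ratio = 397/171 = 2.3216; torque at shaft C = 4.4652 × 2.3216 = 10.367 lb·ft.
Belt: ratio = 51/38 = 1.3421; torque at the spindle = 10.367 × 1.3421 = 13.913 lb·ft.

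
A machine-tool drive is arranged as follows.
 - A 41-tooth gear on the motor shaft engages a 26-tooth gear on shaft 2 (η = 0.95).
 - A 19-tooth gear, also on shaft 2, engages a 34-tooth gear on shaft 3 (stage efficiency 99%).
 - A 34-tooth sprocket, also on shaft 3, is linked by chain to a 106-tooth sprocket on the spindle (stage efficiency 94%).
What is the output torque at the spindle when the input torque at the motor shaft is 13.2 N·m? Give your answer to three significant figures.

Gear mesh: ratio = 26/41 = 0.63415; torque at shaft 2 = 13.2 × 0.63415 × 0.95 = 7.9522 N·m.
Gear mesh: ratio = 34/19 = 1.7895; torque at shaft 3 = 7.9522 × 1.7895 × 0.99 = 14.088 N·m.
Chain: ratio = 106/34 = 3.1176; torque at the spindle = 14.088 × 3.1176 × 0.94 = 41.286 N·m.

41.3 N·m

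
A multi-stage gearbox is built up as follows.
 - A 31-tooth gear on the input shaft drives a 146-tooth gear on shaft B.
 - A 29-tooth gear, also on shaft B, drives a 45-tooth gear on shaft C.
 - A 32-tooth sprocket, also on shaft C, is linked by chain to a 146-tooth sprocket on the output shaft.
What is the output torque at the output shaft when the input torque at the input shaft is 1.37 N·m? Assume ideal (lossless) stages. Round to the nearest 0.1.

Gear mesh: ratio = 146/31 = 4.7097; torque at shaft B = 1.37 × 4.7097 = 6.4523 N·m.
Gear mesh: ratio = 45/29 = 1.5517; torque at shaft C = 6.4523 × 1.5517 = 10.012 N·m.
Chain: ratio = 146/32 = 4.5625; torque at the output shaft = 10.012 × 4.5625 = 45.68 N·m.

45.7 N·m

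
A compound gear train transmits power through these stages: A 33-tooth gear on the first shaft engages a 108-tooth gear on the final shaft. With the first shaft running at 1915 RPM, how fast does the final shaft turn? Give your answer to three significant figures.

585 RPM

the first shaft → the final shaft (gear mesh, 108/33): 1915 ÷ 3.2727 = 585.14 RPM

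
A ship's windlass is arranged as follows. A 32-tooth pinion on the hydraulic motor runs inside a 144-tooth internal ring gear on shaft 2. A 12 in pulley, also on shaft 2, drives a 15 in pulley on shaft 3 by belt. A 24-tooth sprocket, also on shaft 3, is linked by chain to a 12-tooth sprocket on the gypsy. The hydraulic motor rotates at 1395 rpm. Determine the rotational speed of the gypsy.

496 rpm

internal gear 144/32 = 4.5 → 1395/4.5 = 310 rpm
belt 15/12 = 1.25 → 310/1.25 = 248 rpm
chain 12/24 = 0.5 → 248/0.5 = 496 rpm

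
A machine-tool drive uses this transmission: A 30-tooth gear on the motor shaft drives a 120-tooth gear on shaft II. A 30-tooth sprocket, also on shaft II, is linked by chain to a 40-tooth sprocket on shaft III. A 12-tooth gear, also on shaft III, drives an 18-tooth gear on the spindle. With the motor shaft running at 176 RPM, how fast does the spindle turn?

22 RPM

gear mesh 120/30 = 4 → 176/4 = 44 RPM
chain 40/30 = 1.3333 → 44/1.3333 = 33 RPM
gear mesh 18/12 = 1.5 → 33/1.5 = 22 RPM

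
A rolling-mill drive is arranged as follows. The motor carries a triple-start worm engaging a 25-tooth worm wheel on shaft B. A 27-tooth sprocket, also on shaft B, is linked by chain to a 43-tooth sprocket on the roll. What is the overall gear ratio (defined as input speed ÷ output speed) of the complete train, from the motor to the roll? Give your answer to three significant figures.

Each stage contributes driven/driver: worm 25/3 = 8.3333, chain 43/27 = 1.5926.
Overall: 8.3333 × 1.5926 = 13.272.

13.3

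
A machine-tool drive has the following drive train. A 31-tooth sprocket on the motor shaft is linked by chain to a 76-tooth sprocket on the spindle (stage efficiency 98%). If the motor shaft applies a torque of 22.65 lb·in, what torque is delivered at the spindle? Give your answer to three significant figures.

chain 76/31 = 2.4516 → τ = 22.65·2.4516·0.98 = 54.418 lb·in

54.4 lb·in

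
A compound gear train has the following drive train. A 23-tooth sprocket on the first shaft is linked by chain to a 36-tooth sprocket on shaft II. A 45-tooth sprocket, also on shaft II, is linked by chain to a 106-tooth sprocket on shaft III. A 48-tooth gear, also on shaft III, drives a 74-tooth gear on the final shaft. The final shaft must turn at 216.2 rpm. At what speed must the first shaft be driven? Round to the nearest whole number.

1229 rpm

Overall ratio R = 1.5652 × 2.3556 × 1.5417 = 5.6841.
Required input speed = output speed × R = 216.2 × 5.6841 = 1228.9 rpm.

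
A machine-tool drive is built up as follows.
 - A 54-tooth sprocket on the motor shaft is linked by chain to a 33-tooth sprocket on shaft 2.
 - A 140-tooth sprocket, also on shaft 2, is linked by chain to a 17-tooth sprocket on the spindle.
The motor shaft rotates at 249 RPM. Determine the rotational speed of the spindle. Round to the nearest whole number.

3356 RPM

the motor shaft → shaft 2 (chain, 33/54): 249 ÷ 0.61111 = 407.45 RPM
shaft 2 → the spindle (chain, 17/140): 407.45 ÷ 0.12143 = 3355.5 RPM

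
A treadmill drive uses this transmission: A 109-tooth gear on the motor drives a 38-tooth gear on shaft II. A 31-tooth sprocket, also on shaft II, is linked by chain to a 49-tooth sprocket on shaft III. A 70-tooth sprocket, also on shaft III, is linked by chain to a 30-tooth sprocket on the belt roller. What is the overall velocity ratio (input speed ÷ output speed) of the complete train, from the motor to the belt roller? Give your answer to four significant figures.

0.2362

Each stage contributes driven/driver: gear mesh 38/109 = 0.34862, chain 49/31 = 1.5806, chain 30/70 = 0.42857.
Overall: 0.34862 × 1.5806 × 0.42857 = 0.23616.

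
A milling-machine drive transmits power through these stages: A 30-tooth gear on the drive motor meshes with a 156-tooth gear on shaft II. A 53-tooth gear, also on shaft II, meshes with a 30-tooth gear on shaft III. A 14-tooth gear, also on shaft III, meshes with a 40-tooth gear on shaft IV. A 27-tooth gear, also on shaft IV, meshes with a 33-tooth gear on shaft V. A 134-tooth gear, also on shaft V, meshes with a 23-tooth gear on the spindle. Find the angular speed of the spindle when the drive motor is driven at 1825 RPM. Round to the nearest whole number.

the drive motor → shaft II (gear mesh, 156/30): 1825 ÷ 5.2 = 350.96 RPM
shaft II → shaft III (gear mesh, 30/53): 350.96 ÷ 0.56604 = 620.03 RPM
shaft III → shaft IV (gear mesh, 40/14): 620.03 ÷ 2.8571 = 217.01 RPM
shaft IV → shaft V (gear mesh, 33/27): 217.01 ÷ 1.2222 = 177.55 RPM
shaft V → the spindle (gear mesh, 23/134): 177.55 ÷ 0.17164 = 1034.4 RPM

1034 RPM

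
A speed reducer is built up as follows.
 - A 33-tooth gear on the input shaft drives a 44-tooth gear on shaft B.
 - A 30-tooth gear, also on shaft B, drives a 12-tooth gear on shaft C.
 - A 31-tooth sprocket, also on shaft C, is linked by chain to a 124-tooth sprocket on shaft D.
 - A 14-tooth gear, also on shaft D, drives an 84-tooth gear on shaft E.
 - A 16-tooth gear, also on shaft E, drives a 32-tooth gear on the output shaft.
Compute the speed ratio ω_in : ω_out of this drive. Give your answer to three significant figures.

Each stage contributes driven/driver: gear mesh 44/33 = 1.3333, gear mesh 12/30 = 0.4, chain 124/31 = 4, gear mesh 84/14 = 6, gear mesh 32/16 = 2.
Overall: 1.3333 × 0.4 × 4 × 6 × 2 = 25.6.

25.6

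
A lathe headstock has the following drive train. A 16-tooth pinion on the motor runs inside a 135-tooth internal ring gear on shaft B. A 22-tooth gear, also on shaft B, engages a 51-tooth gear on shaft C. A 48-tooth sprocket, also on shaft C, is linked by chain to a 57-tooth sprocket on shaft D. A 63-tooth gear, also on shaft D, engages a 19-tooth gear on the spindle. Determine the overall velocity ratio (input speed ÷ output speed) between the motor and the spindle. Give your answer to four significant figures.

Each stage contributes driven/driver: internal gear 135/16 = 8.4375, gear mesh 51/22 = 2.3182, chain 57/48 = 1.1875, gear mesh 19/63 = 0.30159.
Overall: 8.4375 × 2.3182 × 1.1875 × 0.30159 = 7.005.

7.005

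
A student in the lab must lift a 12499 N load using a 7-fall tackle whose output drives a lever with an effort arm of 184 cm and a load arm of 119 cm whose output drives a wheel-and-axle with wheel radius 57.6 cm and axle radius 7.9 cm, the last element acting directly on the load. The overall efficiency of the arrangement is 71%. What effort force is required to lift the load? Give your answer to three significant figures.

223 N

Block-and-tackle MA = number of supporting rope parts = 7.
Lever MA = effort arm / load arm = 184/119 = 1.5462.
Wheel-and-axle MA = R/r = 57.6/7.9 = 7.2911.
Combined ideal MA = 7 × 1.5462 × 7.2911 = 78.916.
Actual MA = 78.916 × 0.71 = 56.03.
Effort = load / actual MA = 12499 / 56.03 = 223.08 N.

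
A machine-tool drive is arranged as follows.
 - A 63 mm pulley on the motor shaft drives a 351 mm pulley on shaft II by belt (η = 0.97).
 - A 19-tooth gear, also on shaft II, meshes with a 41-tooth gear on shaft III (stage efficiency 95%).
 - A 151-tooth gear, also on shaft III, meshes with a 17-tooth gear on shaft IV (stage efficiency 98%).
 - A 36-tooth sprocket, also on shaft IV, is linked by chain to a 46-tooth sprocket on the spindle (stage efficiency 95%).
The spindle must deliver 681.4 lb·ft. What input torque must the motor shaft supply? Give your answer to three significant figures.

459 lb·ft

Overall ratio R = 5.5714 × 2.1579 × 0.11258 × 1.2778 = 1.7295; overall efficiency η = 0.97 × 0.95 × 0.98 × 0.95 = 0.8579.
Input torque = output torque / (R × η) = 681.4 / (1.7295 × 0.8579) = 459.23 lb·ft.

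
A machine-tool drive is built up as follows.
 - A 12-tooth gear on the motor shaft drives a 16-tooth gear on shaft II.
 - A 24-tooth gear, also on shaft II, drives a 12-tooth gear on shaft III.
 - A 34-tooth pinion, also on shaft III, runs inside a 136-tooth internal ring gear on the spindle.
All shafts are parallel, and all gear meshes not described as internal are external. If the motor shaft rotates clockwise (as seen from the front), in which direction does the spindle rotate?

clockwise

the motor shaft → shaft II: external mesh, 1 reversal → CCW.
shaft II → shaft III: external mesh, 1 reversal → CW.
shaft III → the spindle: internal mesh, same direction → CW.
2 reversals in total — an even number — so the spindle turns the same way as the motor shaft.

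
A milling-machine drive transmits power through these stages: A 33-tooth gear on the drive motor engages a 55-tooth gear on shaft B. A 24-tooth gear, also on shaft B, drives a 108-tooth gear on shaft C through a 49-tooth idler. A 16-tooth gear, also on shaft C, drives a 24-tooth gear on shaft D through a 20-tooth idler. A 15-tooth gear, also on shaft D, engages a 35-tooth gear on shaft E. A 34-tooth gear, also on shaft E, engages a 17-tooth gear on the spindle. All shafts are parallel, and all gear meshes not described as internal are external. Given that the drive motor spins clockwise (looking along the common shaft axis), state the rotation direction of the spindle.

the drive motor → shaft B: external mesh, 1 reversal → CCW.
shaft B → shaft C: driver → idler → driven is 2 external meshes, 2 reversals → CCW.
shaft C → shaft D: driver → idler → driven is 2 external meshes, 2 reversals → CCW.
shaft D → shaft E: external mesh, 1 reversal → CW.
shaft E → the spindle: external mesh, 1 reversal → CCW.
7 reversals in total — an odd number — so the spindle turns opposite to the drive motor.

anticlockwise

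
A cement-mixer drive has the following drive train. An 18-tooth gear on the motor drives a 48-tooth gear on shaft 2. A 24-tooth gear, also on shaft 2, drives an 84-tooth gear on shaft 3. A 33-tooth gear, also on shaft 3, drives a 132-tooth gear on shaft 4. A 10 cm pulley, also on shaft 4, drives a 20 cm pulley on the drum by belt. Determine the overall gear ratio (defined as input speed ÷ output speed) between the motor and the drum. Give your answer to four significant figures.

Each stage contributes driven/driver: gear mesh 48/18 = 2.6667, gear mesh 84/24 = 3.5, gear mesh 132/33 = 4, belt 20/10 = 2.
Overall: 2.6667 × 3.5 × 4 × 2 = 74.667.

74.67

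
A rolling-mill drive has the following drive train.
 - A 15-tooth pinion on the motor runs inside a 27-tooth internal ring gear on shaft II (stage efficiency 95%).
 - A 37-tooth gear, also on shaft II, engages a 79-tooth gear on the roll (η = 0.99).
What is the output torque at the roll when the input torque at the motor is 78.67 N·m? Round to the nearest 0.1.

internal gear 27/15 = 1.8 → τ = 78.67·1.8·0.95 = 134.53 N·m
gear mesh 79/37 = 2.1351 → τ = 134.53·2.1351·0.99 = 284.36 N·m

284.4 N·m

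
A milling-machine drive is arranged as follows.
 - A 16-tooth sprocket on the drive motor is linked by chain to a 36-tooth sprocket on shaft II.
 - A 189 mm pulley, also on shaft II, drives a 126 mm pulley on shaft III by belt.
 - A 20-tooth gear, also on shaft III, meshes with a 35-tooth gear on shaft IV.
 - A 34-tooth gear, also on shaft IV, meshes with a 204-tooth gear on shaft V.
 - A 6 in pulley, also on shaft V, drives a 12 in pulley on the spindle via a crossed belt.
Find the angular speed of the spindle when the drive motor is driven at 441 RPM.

14 RPM

chain 36/16 = 2.25 → 441/2.25 = 196 RPM
belt 126/189 = 0.66667 → 196/0.66667 = 294 RPM
gear mesh 35/20 = 1.75 → 294/1.75 = 168 RPM
gear mesh 204/34 = 6 → 168/6 = 28 RPM
belt 12/6 = 2 → 28/2 = 14 RPM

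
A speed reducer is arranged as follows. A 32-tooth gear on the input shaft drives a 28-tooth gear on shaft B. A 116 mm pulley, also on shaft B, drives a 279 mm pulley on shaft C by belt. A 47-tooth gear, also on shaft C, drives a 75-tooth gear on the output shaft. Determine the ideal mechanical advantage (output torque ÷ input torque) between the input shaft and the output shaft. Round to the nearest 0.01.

3.36

Each stage contributes driven/driver: gear mesh 28/32 = 0.875, belt 279/116 = 2.4052, gear mesh 75/47 = 1.5957.
Overall: 0.875 × 2.4052 × 1.5957 = 3.3583.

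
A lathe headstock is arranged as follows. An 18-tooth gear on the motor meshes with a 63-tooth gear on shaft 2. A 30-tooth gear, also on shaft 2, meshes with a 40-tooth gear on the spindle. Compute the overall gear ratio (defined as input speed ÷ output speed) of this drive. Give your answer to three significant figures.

Each stage contributes driven/driver: gear mesh 63/18 = 3.5, gear mesh 40/30 = 1.3333.
Overall: 3.5 × 1.3333 = 4.6667.

4.67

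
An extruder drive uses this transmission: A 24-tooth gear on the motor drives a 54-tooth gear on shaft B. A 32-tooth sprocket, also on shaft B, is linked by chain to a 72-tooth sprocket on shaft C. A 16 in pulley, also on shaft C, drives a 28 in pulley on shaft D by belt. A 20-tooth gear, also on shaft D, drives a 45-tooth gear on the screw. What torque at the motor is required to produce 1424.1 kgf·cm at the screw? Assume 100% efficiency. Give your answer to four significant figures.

Overall ratio R = 2.25 × 2.25 × 1.75 × 2.25 = 19.934.
Input torque = output torque / R = 1424.1 / 19.934 = 71.442 kgf·cm.

71.44 kgf·cm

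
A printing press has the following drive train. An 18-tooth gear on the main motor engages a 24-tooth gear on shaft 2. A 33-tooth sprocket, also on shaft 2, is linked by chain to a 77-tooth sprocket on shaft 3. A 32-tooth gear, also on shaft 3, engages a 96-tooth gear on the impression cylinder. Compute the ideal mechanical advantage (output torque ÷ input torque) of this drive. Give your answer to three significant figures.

Each stage contributes driven/driver: gear mesh 24/18 = 1.3333, chain 77/33 = 2.3333, gear mesh 96/32 = 3.
Overall: 1.3333 × 2.3333 × 3 = 9.3333.

9.33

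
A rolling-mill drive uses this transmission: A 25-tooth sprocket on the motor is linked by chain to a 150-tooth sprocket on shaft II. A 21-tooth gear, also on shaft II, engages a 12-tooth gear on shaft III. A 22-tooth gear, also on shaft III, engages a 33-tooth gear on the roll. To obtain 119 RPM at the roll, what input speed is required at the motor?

Overall ratio R = 6 × 0.57143 × 1.5 = 5.1429.
Required input speed = output speed × R = 119 × 5.1429 = 612 RPM.

612 RPM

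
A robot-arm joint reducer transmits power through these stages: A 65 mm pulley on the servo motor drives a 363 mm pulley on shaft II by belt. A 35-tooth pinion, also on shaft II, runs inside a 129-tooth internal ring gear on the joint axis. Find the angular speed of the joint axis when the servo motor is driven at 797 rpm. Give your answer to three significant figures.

38.7 rpm

Belt: ratio = 363/65 = 5.5846, so shaft II turns at 797 / 5.5846 = 142.71 rpm.
Internal gear: ratio = 129/35 = 3.6857, so the joint axis turns at 142.71 / 3.6857 = 38.721 rpm.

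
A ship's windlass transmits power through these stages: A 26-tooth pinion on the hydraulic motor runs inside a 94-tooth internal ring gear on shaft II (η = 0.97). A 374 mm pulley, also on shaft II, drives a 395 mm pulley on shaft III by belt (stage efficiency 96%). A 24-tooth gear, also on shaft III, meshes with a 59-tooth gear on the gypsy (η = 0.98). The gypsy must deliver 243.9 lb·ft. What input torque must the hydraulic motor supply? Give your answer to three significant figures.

Overall ratio R = 3.6154 × 1.0561 × 2.4583 = 9.3869; overall efficiency η = 0.97 × 0.96 × 0.98 = 0.9126.
Input torque = output torque / (R × η) = 243.9 / (9.3869 × 0.9126) = 28.472 lb·ft.

28.5 lb·ft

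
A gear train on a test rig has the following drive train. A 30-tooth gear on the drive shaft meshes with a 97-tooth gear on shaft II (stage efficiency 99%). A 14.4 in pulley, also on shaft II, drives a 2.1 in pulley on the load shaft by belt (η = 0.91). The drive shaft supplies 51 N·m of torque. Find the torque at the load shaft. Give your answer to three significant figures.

21.7 N·m

Gear mesh: ratio = 97/30 = 3.2333; torque at shaft II = 51 × 3.2333 × 0.99 = 163.25 N·m.
Belt: ratio = 2.1/14.4 = 0.14583; torque at the load shaft = 163.25 × 0.14583 × 0.91 = 21.665 N·m.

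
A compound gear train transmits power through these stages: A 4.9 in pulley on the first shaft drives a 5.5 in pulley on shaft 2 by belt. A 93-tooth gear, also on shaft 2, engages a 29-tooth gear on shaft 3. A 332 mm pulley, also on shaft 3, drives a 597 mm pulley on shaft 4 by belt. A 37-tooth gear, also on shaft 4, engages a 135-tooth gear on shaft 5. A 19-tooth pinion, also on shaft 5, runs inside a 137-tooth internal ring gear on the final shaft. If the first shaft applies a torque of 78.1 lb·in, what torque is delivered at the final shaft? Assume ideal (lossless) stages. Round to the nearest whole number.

1293 lb·in

belt 5.5/4.9 = 1.1224 → τ = 78.1·1.1224 = 87.663 lb·in
gear mesh 29/93 = 0.31183 → τ = 87.663·0.31183 = 27.336 lb·in
belt 597/332 = 1.7982 → τ = 27.336·1.7982 = 49.155 lb·in
gear mesh 135/37 = 3.6486 → τ = 49.155·3.6486 = 179.35 lb·in
internal gear 137/19 = 7.2105 → τ = 179.35·7.2105 = 1293.2 lb·in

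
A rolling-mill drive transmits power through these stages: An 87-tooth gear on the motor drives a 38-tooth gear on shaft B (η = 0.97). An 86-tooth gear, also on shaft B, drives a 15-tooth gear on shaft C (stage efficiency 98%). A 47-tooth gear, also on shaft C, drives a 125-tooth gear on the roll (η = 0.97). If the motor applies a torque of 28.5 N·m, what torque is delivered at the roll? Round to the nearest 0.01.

5.32 N·m

Gear mesh: ratio = 38/87 = 0.43678; torque at shaft B = 28.5 × 0.43678 × 0.97 = 12.075 N·m.
Gear mesh: ratio = 15/86 = 0.17442; torque at shaft C = 12.075 × 0.17442 × 0.98 = 2.064 N·m.
Gear mesh: ratio = 125/47 = 2.6596; torque at the roll = 2.064 × 2.6596 × 0.97 = 5.3246 N·m.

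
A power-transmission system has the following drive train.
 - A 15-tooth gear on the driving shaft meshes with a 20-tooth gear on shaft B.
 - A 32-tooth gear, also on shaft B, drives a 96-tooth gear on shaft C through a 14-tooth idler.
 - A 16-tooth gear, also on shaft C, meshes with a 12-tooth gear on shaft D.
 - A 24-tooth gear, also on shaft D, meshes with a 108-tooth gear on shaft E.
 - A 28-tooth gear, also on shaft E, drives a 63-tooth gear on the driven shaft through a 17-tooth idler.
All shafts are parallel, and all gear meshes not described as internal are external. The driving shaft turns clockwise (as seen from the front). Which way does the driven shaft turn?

counterclockwise

the driving shaft → shaft B: external mesh, 1 reversal → CCW.
shaft B → shaft C: driver → idler → driven is 2 external meshes, 2 reversals → CCW.
shaft C → shaft D: external mesh, 1 reversal → CW.
shaft D → shaft E: external mesh, 1 reversal → CCW.
shaft E → the driven shaft: driver → idler → driven is 2 external meshes, 2 reversals → CCW.
7 reversals in total — an odd number — so the driven shaft turns opposite to the driving shaft.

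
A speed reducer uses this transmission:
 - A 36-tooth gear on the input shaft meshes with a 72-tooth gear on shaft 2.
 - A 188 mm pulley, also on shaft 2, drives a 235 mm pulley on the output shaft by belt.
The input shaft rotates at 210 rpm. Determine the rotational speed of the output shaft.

gear mesh 72/36 = 2 → 210/2 = 105 rpm
belt 235/188 = 1.25 → 105/1.25 = 84 rpm

84 rpm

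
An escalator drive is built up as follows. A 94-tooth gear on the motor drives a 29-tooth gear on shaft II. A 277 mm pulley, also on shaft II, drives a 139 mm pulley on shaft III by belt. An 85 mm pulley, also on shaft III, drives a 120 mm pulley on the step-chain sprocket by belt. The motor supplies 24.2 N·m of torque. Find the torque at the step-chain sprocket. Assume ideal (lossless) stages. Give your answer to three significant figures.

Gear mesh: ratio = 29/94 = 0.30851; torque at shaft II = 24.2 × 0.30851 = 7.466 N·m.
Belt: ratio = 139/277 = 0.50181; torque at shaft III = 7.466 × 0.50181 = 3.7465 N·m.
Belt: ratio = 120/85 = 1.4118; torque at the step-chain sprocket = 3.7465 × 1.4118 = 5.2891 N·m.

5.29 N·m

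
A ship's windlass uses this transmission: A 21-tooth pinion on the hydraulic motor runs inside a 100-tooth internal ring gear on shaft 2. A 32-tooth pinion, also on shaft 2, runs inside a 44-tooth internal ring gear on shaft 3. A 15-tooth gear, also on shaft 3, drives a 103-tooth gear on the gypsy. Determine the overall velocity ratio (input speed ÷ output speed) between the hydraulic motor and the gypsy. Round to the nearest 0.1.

45.0

Each stage contributes driven/driver: internal gear 100/21 = 4.7619, internal gear 44/32 = 1.375, gear mesh 103/15 = 6.8667.
Overall: 4.7619 × 1.375 × 6.8667 = 44.96.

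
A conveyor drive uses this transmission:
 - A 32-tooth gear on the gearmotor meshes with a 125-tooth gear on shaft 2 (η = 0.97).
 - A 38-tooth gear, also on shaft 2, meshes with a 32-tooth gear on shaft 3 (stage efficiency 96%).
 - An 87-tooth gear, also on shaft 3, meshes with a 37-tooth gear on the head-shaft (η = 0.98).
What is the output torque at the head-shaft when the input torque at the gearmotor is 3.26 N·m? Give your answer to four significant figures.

gear mesh 125/32 = 3.9062 → τ = 3.26·3.9062·0.97 = 12.352 N·m
gear mesh 32/38 = 0.84211 → τ = 12.352·0.84211·0.96 = 9.9859 N·m
gear mesh 37/87 = 0.42529 → τ = 9.9859·0.42529·0.98 = 4.1619 N·m

4.162 N·m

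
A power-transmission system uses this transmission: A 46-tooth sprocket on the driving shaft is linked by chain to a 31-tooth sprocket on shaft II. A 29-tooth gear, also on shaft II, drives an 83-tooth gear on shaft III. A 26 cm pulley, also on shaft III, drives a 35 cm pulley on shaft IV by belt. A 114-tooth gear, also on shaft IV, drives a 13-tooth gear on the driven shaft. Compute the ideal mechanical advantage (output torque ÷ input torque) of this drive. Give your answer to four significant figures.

0.2961

Each stage contributes driven/driver: chain 31/46 = 0.67391, gear mesh 83/29 = 2.8621, belt 35/26 = 1.3462, gear mesh 13/114 = 0.11404.
Overall: 0.67391 × 2.8621 × 1.3462 × 0.11404 = 0.29609.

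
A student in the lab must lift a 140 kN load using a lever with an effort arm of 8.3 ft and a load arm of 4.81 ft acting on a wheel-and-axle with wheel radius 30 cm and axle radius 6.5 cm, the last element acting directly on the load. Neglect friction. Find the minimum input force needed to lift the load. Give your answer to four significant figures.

17.58 kN

Lever MA = effort arm / load arm = 8.3/4.81 = 1.7256.
Wheel-and-axle MA = R/r = 30/6.5 = 4.6154.
Combined ideal MA = 1.7256 × 4.6154 = 7.9642.
Effort = load / MA = 140 / 7.9642 = 17.579 kN.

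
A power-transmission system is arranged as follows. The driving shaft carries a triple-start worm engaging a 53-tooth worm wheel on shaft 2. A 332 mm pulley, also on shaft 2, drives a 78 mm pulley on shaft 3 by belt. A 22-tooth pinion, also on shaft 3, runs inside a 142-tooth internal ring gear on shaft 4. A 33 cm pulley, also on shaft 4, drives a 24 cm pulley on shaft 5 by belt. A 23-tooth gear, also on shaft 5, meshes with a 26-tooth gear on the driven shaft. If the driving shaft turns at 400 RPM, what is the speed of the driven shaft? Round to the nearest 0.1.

worm 53/3 = 17.667 → 400/17.667 = 22.642 RPM
belt 78/332 = 0.23494 → 22.642/0.23494 = 96.372 RPM
internal gear 142/22 = 6.4545 → 96.372/6.4545 = 14.931 RPM
belt 24/33 = 0.72727 → 14.931/0.72727 = 20.53 RPM
gear mesh 26/23 = 1.1304 → 20.53/1.1304 = 18.161 RPM

18.2 RPM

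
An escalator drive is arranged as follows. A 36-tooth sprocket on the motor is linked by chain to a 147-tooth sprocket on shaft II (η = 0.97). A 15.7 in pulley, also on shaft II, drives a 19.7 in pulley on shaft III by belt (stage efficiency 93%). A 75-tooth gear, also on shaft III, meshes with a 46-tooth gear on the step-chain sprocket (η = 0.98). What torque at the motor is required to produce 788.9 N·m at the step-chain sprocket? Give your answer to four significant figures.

284.0 N·m

Overall ratio R = 4.0833 × 1.2548 × 0.61333 = 3.1425; overall efficiency η = 0.97 × 0.93 × 0.98 = 0.8841.
Input torque = output torque / (R × η) = 788.9 / (3.1425 × 0.8841) = 283.96 N·m.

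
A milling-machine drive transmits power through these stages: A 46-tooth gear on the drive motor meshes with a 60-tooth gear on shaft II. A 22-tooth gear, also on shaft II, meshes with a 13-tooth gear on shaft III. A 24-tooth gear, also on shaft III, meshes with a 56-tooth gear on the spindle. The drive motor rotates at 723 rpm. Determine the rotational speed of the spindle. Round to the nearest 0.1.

402.0 rpm

Gear mesh: ratio = 60/46 = 1.3043, so shaft II turns at 723 / 1.3043 = 554.3 rpm.
Gear mesh: ratio = 13/22 = 0.59091, so shaft III turns at 554.3 / 0.59091 = 938.05 rpm.
Gear mesh: ratio = 56/24 = 2.3333, so the spindle turns at 938.05 / 2.3333 = 402.02 rpm.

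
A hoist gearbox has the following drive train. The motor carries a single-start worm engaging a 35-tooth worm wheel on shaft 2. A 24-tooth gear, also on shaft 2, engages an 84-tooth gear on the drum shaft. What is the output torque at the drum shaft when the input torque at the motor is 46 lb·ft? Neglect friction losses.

5635 lb·ft

After the worm (35/1): 46 × 35 = 1610 lb·ft
After the gear mesh (84/24): 1610 × 3.5 = 5635 lb·ft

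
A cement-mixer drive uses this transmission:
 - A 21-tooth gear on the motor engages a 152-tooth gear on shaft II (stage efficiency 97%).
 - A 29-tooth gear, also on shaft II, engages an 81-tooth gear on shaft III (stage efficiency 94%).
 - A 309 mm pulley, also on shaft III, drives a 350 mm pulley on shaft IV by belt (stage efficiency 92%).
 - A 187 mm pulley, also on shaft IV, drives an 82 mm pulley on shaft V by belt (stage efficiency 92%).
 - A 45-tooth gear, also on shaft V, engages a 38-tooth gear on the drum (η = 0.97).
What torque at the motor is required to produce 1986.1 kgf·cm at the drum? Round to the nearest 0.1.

312.9 kgf·cm

Overall ratio R = 7.2381 × 2.7931 × 1.1327 × 0.4385 × 0.84444 = 8.4794; overall efficiency η = 0.97 × 0.94 × 0.92 × 0.92 × 0.97 = 0.7486.
Input torque = output torque / (R × η) = 1986.1 / (8.4794 × 0.7486) = 312.89 kgf·cm.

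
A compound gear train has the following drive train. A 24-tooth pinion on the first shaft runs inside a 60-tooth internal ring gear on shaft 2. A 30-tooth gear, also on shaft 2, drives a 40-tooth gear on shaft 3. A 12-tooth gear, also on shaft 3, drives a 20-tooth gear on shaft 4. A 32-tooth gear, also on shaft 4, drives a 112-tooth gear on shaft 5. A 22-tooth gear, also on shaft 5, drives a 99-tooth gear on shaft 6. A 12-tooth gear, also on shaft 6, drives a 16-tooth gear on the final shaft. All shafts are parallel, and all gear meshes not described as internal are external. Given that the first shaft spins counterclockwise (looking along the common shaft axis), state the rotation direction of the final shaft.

clockwise

the first shaft → shaft 2: internal mesh, same direction → CCW.
shaft 2 → shaft 3: external mesh, 1 reversal → CW.
shaft 3 → shaft 4: external mesh, 1 reversal → CCW.
shaft 4 → shaft 5: external mesh, 1 reversal → CW.
shaft 5 → shaft 6: external mesh, 1 reversal → CCW.
shaft 6 → the final shaft: external mesh, 1 reversal → CW.
5 reversals in total — an odd number — so the final shaft turns opposite to the first shaft.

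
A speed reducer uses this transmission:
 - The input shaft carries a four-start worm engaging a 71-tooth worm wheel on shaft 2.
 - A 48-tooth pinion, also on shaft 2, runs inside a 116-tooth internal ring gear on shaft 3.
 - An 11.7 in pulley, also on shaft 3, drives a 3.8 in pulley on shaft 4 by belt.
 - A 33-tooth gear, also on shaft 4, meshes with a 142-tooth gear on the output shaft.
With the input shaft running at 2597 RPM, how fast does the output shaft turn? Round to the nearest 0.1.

43.3 RPM

Worm: ratio = 71/4 = 17.75, so shaft 2 turns at 2597 / 17.75 = 146.31 RPM.
Internal gear: ratio = 116/48 = 2.4167, so shaft 3 turns at 146.31 / 2.4167 = 60.542 RPM.
Belt: ratio = 3.8/11.7 = 0.32479, so shaft 4 turns at 60.542 / 0.32479 = 186.41 RPM.
Gear mesh: ratio = 142/33 = 4.303, so the output shaft turns at 186.41 / 4.303 = 43.32 RPM.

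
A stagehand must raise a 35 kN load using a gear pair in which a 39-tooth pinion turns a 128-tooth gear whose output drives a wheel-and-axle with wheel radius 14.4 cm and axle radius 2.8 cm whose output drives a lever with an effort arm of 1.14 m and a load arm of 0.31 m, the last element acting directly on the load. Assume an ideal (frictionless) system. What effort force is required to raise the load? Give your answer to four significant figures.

Gear pair MA = 128/39 = 3.2821.
Wheel-and-axle MA = R/r = 14.4/2.8 = 5.1429.
Lever MA = effort arm / load arm = 1.14/0.31 = 3.6774.
Combined ideal MA = 3.2821 × 5.1429 × 3.6774 = 62.072.
Effort = load / MA = 35 / 62.072 = 0.56386 kN.

0.5639 kN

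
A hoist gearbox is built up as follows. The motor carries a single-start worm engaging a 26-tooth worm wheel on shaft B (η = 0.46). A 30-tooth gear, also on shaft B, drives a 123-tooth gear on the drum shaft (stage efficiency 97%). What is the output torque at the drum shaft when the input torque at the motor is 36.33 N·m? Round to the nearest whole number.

worm 26/1 = 26 → τ = 36.33·26·0.46 = 434.51 N·m
gear mesh 123/30 = 4.1 → τ = 434.51·4.1·0.97 = 1728 N·m

1728 N·m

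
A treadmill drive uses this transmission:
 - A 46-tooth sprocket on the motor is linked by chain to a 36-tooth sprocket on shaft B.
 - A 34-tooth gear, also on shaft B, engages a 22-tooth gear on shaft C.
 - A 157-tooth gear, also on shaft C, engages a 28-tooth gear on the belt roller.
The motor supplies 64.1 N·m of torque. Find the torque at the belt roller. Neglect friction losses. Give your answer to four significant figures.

chain 36/46 = 0.78261 → τ = 64.1·0.78261 = 50.165 N·m
gear mesh 22/34 = 0.64706 → τ = 50.165·0.64706 = 32.46 N·m
gear mesh 28/157 = 0.17834 → τ = 32.46·0.17834 = 5.789 N·m

5.789 N·m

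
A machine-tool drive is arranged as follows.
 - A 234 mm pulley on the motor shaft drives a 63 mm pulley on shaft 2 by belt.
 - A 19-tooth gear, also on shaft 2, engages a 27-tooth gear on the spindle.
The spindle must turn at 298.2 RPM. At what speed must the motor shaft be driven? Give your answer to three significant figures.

Overall ratio R = 0.26923 × 1.4211 = 0.38259.
Required input speed = output speed × R = 298.2 × 0.38259 = 114.09 RPM.

114 RPM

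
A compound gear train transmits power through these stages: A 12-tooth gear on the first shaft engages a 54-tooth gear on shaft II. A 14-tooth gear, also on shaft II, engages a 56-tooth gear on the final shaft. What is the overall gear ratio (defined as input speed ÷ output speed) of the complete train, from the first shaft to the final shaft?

Each stage contributes driven/driver: gear mesh 54/12 = 4.5, gear mesh 56/14 = 4.
Overall: 4.5 × 4 = 18.

18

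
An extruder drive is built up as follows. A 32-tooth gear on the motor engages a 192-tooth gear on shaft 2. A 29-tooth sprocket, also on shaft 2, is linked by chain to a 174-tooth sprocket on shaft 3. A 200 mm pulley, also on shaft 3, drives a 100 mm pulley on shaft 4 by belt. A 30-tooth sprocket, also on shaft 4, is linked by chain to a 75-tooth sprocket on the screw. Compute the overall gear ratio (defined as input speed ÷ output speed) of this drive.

45

Each stage contributes driven/driver: gear mesh 192/32 = 6, chain 174/29 = 6, belt 100/200 = 0.5, chain 75/30 = 2.5.
Overall: 6 × 6 × 0.5 × 2.5 = 45.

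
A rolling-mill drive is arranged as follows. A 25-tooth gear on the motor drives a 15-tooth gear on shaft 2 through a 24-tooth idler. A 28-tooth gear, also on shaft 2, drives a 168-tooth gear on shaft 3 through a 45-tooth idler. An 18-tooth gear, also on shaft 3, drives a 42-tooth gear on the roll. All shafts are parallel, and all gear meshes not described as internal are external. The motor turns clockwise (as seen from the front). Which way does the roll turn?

counterclockwise

the motor → shaft 2: driver → idler → driven is 2 external meshes, 2 reversals → CW.
shaft 2 → shaft 3: driver → idler → driven is 2 external meshes, 2 reversals → CW.
shaft 3 → the roll: external mesh, 1 reversal → CCW.
5 reversals in total — an odd number — so the roll turns opposite to the motor.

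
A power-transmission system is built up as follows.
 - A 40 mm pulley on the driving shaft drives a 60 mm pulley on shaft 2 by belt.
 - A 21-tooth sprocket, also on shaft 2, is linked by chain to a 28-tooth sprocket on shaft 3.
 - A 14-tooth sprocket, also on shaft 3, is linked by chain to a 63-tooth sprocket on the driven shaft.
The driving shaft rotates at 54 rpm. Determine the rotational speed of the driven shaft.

6 rpm

the driving shaft → shaft 2 (belt, 60/40): 54 ÷ 1.5 = 36 rpm
shaft 2 → shaft 3 (chain, 28/21): 36 ÷ 1.3333 = 27 rpm
shaft 3 → the driven shaft (chain, 63/14): 27 ÷ 4.5 = 6 rpm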